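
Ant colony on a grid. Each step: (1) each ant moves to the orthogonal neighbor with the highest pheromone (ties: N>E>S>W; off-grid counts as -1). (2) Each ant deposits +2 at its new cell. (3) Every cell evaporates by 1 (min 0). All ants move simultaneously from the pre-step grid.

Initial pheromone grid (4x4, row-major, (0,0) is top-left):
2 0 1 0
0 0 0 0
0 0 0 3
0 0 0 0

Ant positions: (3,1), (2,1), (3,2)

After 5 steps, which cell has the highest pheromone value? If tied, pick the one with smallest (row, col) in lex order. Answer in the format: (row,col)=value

Step 1: ant0:(3,1)->N->(2,1) | ant1:(2,1)->N->(1,1) | ant2:(3,2)->N->(2,2)
  grid max=2 at (2,3)
Step 2: ant0:(2,1)->N->(1,1) | ant1:(1,1)->S->(2,1) | ant2:(2,2)->E->(2,3)
  grid max=3 at (2,3)
Step 3: ant0:(1,1)->S->(2,1) | ant1:(2,1)->N->(1,1) | ant2:(2,3)->N->(1,3)
  grid max=3 at (1,1)
Step 4: ant0:(2,1)->N->(1,1) | ant1:(1,1)->S->(2,1) | ant2:(1,3)->S->(2,3)
  grid max=4 at (1,1)
Step 5: ant0:(1,1)->S->(2,1) | ant1:(2,1)->N->(1,1) | ant2:(2,3)->N->(1,3)
  grid max=5 at (1,1)
Final grid:
  0 0 0 0
  0 5 0 1
  0 5 0 2
  0 0 0 0
Max pheromone 5 at (1,1)

Answer: (1,1)=5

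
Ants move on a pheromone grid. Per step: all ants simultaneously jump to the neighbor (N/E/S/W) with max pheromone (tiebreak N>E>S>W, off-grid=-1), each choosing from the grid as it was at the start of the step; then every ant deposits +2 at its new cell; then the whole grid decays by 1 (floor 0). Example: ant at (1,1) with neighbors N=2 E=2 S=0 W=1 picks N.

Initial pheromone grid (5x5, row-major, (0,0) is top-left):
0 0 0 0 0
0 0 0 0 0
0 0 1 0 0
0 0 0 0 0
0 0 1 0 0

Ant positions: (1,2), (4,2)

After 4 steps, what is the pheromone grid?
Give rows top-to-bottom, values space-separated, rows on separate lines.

After step 1: ants at (2,2),(3,2)
  0 0 0 0 0
  0 0 0 0 0
  0 0 2 0 0
  0 0 1 0 0
  0 0 0 0 0
After step 2: ants at (3,2),(2,2)
  0 0 0 0 0
  0 0 0 0 0
  0 0 3 0 0
  0 0 2 0 0
  0 0 0 0 0
After step 3: ants at (2,2),(3,2)
  0 0 0 0 0
  0 0 0 0 0
  0 0 4 0 0
  0 0 3 0 0
  0 0 0 0 0
After step 4: ants at (3,2),(2,2)
  0 0 0 0 0
  0 0 0 0 0
  0 0 5 0 0
  0 0 4 0 0
  0 0 0 0 0

0 0 0 0 0
0 0 0 0 0
0 0 5 0 0
0 0 4 0 0
0 0 0 0 0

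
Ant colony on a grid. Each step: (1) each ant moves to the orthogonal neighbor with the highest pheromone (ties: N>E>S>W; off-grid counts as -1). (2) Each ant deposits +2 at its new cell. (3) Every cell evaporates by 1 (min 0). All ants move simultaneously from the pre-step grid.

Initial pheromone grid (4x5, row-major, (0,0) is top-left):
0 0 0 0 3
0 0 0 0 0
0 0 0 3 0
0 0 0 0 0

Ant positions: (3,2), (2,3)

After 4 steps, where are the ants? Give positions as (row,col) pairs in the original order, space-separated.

Step 1: ant0:(3,2)->N->(2,2) | ant1:(2,3)->N->(1,3)
  grid max=2 at (0,4)
Step 2: ant0:(2,2)->E->(2,3) | ant1:(1,3)->S->(2,3)
  grid max=5 at (2,3)
Step 3: ant0:(2,3)->N->(1,3) | ant1:(2,3)->N->(1,3)
  grid max=4 at (2,3)
Step 4: ant0:(1,3)->S->(2,3) | ant1:(1,3)->S->(2,3)
  grid max=7 at (2,3)

(2,3) (2,3)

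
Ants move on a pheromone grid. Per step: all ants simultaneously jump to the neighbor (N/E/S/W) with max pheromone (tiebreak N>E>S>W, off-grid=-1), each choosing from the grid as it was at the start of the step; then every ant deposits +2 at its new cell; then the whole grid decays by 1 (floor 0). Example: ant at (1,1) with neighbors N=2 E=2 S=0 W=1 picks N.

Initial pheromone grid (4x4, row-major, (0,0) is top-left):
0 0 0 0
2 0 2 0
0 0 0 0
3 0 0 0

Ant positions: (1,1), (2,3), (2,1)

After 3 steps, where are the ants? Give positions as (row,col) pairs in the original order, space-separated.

Step 1: ant0:(1,1)->E->(1,2) | ant1:(2,3)->N->(1,3) | ant2:(2,1)->N->(1,1)
  grid max=3 at (1,2)
Step 2: ant0:(1,2)->E->(1,3) | ant1:(1,3)->W->(1,2) | ant2:(1,1)->E->(1,2)
  grid max=6 at (1,2)
Step 3: ant0:(1,3)->W->(1,2) | ant1:(1,2)->E->(1,3) | ant2:(1,2)->E->(1,3)
  grid max=7 at (1,2)

(1,2) (1,3) (1,3)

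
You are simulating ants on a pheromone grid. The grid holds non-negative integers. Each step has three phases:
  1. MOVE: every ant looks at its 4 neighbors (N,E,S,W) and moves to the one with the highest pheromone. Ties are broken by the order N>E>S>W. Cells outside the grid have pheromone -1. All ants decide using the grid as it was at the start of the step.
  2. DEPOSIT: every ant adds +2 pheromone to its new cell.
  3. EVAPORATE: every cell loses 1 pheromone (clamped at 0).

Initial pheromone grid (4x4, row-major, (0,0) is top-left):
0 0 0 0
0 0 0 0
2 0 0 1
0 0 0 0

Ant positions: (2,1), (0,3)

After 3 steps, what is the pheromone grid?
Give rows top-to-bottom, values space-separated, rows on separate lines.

After step 1: ants at (2,0),(1,3)
  0 0 0 0
  0 0 0 1
  3 0 0 0
  0 0 0 0
After step 2: ants at (1,0),(0,3)
  0 0 0 1
  1 0 0 0
  2 0 0 0
  0 0 0 0
After step 3: ants at (2,0),(1,3)
  0 0 0 0
  0 0 0 1
  3 0 0 0
  0 0 0 0

0 0 0 0
0 0 0 1
3 0 0 0
0 0 0 0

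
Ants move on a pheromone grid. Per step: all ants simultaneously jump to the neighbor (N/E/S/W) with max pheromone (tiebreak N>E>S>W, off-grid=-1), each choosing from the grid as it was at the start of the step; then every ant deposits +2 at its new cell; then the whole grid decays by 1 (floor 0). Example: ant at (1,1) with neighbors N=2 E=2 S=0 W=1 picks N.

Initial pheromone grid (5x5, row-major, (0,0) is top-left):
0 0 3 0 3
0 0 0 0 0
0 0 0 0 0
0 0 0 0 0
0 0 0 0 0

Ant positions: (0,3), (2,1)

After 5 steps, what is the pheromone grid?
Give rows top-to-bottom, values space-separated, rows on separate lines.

After step 1: ants at (0,4),(1,1)
  0 0 2 0 4
  0 1 0 0 0
  0 0 0 0 0
  0 0 0 0 0
  0 0 0 0 0
After step 2: ants at (1,4),(0,1)
  0 1 1 0 3
  0 0 0 0 1
  0 0 0 0 0
  0 0 0 0 0
  0 0 0 0 0
After step 3: ants at (0,4),(0,2)
  0 0 2 0 4
  0 0 0 0 0
  0 0 0 0 0
  0 0 0 0 0
  0 0 0 0 0
After step 4: ants at (1,4),(0,3)
  0 0 1 1 3
  0 0 0 0 1
  0 0 0 0 0
  0 0 0 0 0
  0 0 0 0 0
After step 5: ants at (0,4),(0,4)
  0 0 0 0 6
  0 0 0 0 0
  0 0 0 0 0
  0 0 0 0 0
  0 0 0 0 0

0 0 0 0 6
0 0 0 0 0
0 0 0 0 0
0 0 0 0 0
0 0 0 0 0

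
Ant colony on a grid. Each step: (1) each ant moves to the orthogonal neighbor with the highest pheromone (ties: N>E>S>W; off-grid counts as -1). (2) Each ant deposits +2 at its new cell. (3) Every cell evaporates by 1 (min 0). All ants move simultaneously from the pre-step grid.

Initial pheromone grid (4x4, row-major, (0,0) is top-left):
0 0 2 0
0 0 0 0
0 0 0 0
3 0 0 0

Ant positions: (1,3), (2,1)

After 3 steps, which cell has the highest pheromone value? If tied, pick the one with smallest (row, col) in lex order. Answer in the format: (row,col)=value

Answer: (0,2)=3

Derivation:
Step 1: ant0:(1,3)->N->(0,3) | ant1:(2,1)->N->(1,1)
  grid max=2 at (3,0)
Step 2: ant0:(0,3)->W->(0,2) | ant1:(1,1)->N->(0,1)
  grid max=2 at (0,2)
Step 3: ant0:(0,2)->W->(0,1) | ant1:(0,1)->E->(0,2)
  grid max=3 at (0,2)
Final grid:
  0 2 3 0
  0 0 0 0
  0 0 0 0
  0 0 0 0
Max pheromone 3 at (0,2)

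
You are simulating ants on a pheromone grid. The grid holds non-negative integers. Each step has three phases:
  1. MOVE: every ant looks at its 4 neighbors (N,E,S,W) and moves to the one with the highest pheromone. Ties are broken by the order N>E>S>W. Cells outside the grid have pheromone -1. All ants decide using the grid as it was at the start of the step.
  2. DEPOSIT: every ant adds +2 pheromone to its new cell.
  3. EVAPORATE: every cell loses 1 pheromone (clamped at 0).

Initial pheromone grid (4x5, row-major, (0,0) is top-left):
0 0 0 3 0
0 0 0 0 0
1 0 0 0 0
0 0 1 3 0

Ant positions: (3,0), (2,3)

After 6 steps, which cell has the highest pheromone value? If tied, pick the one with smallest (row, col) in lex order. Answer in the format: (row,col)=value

Answer: (3,3)=3

Derivation:
Step 1: ant0:(3,0)->N->(2,0) | ant1:(2,3)->S->(3,3)
  grid max=4 at (3,3)
Step 2: ant0:(2,0)->N->(1,0) | ant1:(3,3)->N->(2,3)
  grid max=3 at (3,3)
Step 3: ant0:(1,0)->S->(2,0) | ant1:(2,3)->S->(3,3)
  grid max=4 at (3,3)
Step 4: ant0:(2,0)->N->(1,0) | ant1:(3,3)->N->(2,3)
  grid max=3 at (3,3)
Step 5: ant0:(1,0)->S->(2,0) | ant1:(2,3)->S->(3,3)
  grid max=4 at (3,3)
Step 6: ant0:(2,0)->N->(1,0) | ant1:(3,3)->N->(2,3)
  grid max=3 at (3,3)
Final grid:
  0 0 0 0 0
  1 0 0 0 0
  1 0 0 1 0
  0 0 0 3 0
Max pheromone 3 at (3,3)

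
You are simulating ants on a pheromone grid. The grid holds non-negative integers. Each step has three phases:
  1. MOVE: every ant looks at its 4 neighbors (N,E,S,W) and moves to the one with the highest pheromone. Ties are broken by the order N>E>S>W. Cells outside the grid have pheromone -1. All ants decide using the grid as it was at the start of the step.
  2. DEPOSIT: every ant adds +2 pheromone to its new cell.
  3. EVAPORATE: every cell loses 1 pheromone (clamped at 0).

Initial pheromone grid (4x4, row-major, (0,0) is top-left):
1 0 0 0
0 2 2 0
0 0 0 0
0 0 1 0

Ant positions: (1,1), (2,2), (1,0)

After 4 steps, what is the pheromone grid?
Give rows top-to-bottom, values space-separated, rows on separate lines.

After step 1: ants at (1,2),(1,2),(1,1)
  0 0 0 0
  0 3 5 0
  0 0 0 0
  0 0 0 0
After step 2: ants at (1,1),(1,1),(1,2)
  0 0 0 0
  0 6 6 0
  0 0 0 0
  0 0 0 0
After step 3: ants at (1,2),(1,2),(1,1)
  0 0 0 0
  0 7 9 0
  0 0 0 0
  0 0 0 0
After step 4: ants at (1,1),(1,1),(1,2)
  0 0 0 0
  0 10 10 0
  0 0 0 0
  0 0 0 0

0 0 0 0
0 10 10 0
0 0 0 0
0 0 0 0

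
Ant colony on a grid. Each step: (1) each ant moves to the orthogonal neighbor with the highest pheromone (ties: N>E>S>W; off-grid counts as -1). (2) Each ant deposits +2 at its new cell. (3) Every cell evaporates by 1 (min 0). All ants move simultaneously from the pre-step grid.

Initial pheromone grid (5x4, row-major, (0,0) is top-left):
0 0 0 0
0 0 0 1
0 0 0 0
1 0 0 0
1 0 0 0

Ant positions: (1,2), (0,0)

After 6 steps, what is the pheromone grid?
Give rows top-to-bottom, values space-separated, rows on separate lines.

After step 1: ants at (1,3),(0,1)
  0 1 0 0
  0 0 0 2
  0 0 0 0
  0 0 0 0
  0 0 0 0
After step 2: ants at (0,3),(0,2)
  0 0 1 1
  0 0 0 1
  0 0 0 0
  0 0 0 0
  0 0 0 0
After step 3: ants at (1,3),(0,3)
  0 0 0 2
  0 0 0 2
  0 0 0 0
  0 0 0 0
  0 0 0 0
After step 4: ants at (0,3),(1,3)
  0 0 0 3
  0 0 0 3
  0 0 0 0
  0 0 0 0
  0 0 0 0
After step 5: ants at (1,3),(0,3)
  0 0 0 4
  0 0 0 4
  0 0 0 0
  0 0 0 0
  0 0 0 0
After step 6: ants at (0,3),(1,3)
  0 0 0 5
  0 0 0 5
  0 0 0 0
  0 0 0 0
  0 0 0 0

0 0 0 5
0 0 0 5
0 0 0 0
0 0 0 0
0 0 0 0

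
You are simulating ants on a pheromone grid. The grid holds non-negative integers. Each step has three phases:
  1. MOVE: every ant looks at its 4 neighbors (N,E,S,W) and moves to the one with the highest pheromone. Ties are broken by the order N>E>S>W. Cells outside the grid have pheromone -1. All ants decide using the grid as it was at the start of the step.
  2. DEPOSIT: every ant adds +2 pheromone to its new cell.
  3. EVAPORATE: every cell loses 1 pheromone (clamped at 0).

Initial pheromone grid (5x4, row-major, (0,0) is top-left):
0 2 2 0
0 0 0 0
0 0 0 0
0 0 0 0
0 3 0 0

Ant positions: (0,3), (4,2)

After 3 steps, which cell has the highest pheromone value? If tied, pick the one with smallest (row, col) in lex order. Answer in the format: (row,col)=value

Step 1: ant0:(0,3)->W->(0,2) | ant1:(4,2)->W->(4,1)
  grid max=4 at (4,1)
Step 2: ant0:(0,2)->W->(0,1) | ant1:(4,1)->N->(3,1)
  grid max=3 at (4,1)
Step 3: ant0:(0,1)->E->(0,2) | ant1:(3,1)->S->(4,1)
  grid max=4 at (4,1)
Final grid:
  0 1 3 0
  0 0 0 0
  0 0 0 0
  0 0 0 0
  0 4 0 0
Max pheromone 4 at (4,1)

Answer: (4,1)=4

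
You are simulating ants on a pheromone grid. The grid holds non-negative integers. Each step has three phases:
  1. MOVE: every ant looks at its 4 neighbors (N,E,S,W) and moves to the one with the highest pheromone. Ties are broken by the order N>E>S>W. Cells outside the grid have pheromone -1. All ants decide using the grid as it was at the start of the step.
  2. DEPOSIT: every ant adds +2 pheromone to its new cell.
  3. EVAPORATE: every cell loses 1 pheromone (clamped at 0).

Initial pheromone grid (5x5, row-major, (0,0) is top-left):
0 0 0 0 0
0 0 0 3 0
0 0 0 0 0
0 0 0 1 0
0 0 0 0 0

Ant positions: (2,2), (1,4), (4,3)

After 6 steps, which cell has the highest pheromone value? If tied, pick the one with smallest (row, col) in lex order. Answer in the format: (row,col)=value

Answer: (1,3)=13

Derivation:
Step 1: ant0:(2,2)->N->(1,2) | ant1:(1,4)->W->(1,3) | ant2:(4,3)->N->(3,3)
  grid max=4 at (1,3)
Step 2: ant0:(1,2)->E->(1,3) | ant1:(1,3)->W->(1,2) | ant2:(3,3)->N->(2,3)
  grid max=5 at (1,3)
Step 3: ant0:(1,3)->W->(1,2) | ant1:(1,2)->E->(1,3) | ant2:(2,3)->N->(1,3)
  grid max=8 at (1,3)
Step 4: ant0:(1,2)->E->(1,3) | ant1:(1,3)->W->(1,2) | ant2:(1,3)->W->(1,2)
  grid max=9 at (1,3)
Step 5: ant0:(1,3)->W->(1,2) | ant1:(1,2)->E->(1,3) | ant2:(1,2)->E->(1,3)
  grid max=12 at (1,3)
Step 6: ant0:(1,2)->E->(1,3) | ant1:(1,3)->W->(1,2) | ant2:(1,3)->W->(1,2)
  grid max=13 at (1,3)
Final grid:
  0 0 0 0 0
  0 0 10 13 0
  0 0 0 0 0
  0 0 0 0 0
  0 0 0 0 0
Max pheromone 13 at (1,3)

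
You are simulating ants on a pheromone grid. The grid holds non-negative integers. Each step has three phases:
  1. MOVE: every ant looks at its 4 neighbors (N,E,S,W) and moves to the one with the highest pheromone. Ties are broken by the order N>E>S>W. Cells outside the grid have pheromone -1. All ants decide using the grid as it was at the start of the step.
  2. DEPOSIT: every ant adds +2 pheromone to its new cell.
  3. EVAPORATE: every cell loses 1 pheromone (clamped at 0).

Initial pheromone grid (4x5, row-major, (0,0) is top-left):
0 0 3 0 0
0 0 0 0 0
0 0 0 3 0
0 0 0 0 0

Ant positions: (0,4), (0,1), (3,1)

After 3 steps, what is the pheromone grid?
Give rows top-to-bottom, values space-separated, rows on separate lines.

After step 1: ants at (1,4),(0,2),(2,1)
  0 0 4 0 0
  0 0 0 0 1
  0 1 0 2 0
  0 0 0 0 0
After step 2: ants at (0,4),(0,3),(1,1)
  0 0 3 1 1
  0 1 0 0 0
  0 0 0 1 0
  0 0 0 0 0
After step 3: ants at (0,3),(0,2),(0,1)
  0 1 4 2 0
  0 0 0 0 0
  0 0 0 0 0
  0 0 0 0 0

0 1 4 2 0
0 0 0 0 0
0 0 0 0 0
0 0 0 0 0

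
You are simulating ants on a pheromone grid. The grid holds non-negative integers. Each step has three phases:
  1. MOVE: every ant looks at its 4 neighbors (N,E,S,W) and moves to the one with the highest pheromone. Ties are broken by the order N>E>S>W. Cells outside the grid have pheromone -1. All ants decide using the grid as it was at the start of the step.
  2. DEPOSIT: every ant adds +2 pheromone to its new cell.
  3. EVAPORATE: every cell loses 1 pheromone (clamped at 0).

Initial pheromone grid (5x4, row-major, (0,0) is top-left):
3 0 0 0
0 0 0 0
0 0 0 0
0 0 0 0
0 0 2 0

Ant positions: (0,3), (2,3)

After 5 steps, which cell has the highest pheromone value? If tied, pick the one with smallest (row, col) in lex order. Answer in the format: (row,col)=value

Step 1: ant0:(0,3)->S->(1,3) | ant1:(2,3)->N->(1,3)
  grid max=3 at (1,3)
Step 2: ant0:(1,3)->N->(0,3) | ant1:(1,3)->N->(0,3)
  grid max=3 at (0,3)
Step 3: ant0:(0,3)->S->(1,3) | ant1:(0,3)->S->(1,3)
  grid max=5 at (1,3)
Step 4: ant0:(1,3)->N->(0,3) | ant1:(1,3)->N->(0,3)
  grid max=5 at (0,3)
Step 5: ant0:(0,3)->S->(1,3) | ant1:(0,3)->S->(1,3)
  grid max=7 at (1,3)
Final grid:
  0 0 0 4
  0 0 0 7
  0 0 0 0
  0 0 0 0
  0 0 0 0
Max pheromone 7 at (1,3)

Answer: (1,3)=7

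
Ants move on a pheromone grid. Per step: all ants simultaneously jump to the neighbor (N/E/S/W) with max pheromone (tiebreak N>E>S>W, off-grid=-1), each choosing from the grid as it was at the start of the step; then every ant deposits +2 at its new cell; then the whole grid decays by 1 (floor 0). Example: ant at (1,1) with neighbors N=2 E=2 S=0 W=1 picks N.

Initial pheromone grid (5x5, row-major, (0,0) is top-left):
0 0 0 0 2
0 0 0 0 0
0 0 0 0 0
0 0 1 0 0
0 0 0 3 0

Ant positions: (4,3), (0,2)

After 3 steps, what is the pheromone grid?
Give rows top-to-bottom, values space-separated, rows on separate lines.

After step 1: ants at (3,3),(0,3)
  0 0 0 1 1
  0 0 0 0 0
  0 0 0 0 0
  0 0 0 1 0
  0 0 0 2 0
After step 2: ants at (4,3),(0,4)
  0 0 0 0 2
  0 0 0 0 0
  0 0 0 0 0
  0 0 0 0 0
  0 0 0 3 0
After step 3: ants at (3,3),(1,4)
  0 0 0 0 1
  0 0 0 0 1
  0 0 0 0 0
  0 0 0 1 0
  0 0 0 2 0

0 0 0 0 1
0 0 0 0 1
0 0 0 0 0
0 0 0 1 0
0 0 0 2 0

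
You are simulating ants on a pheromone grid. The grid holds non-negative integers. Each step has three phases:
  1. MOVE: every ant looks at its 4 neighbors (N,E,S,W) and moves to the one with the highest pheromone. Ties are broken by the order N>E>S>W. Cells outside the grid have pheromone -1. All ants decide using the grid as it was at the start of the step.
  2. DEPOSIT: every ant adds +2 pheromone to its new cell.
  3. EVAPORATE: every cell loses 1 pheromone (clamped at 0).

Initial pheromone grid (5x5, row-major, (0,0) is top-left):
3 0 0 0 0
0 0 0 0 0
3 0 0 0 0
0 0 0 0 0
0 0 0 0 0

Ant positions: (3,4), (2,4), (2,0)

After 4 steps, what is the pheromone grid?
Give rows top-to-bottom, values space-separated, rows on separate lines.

After step 1: ants at (2,4),(1,4),(1,0)
  2 0 0 0 0
  1 0 0 0 1
  2 0 0 0 1
  0 0 0 0 0
  0 0 0 0 0
After step 2: ants at (1,4),(2,4),(0,0)
  3 0 0 0 0
  0 0 0 0 2
  1 0 0 0 2
  0 0 0 0 0
  0 0 0 0 0
After step 3: ants at (2,4),(1,4),(0,1)
  2 1 0 0 0
  0 0 0 0 3
  0 0 0 0 3
  0 0 0 0 0
  0 0 0 0 0
After step 4: ants at (1,4),(2,4),(0,0)
  3 0 0 0 0
  0 0 0 0 4
  0 0 0 0 4
  0 0 0 0 0
  0 0 0 0 0

3 0 0 0 0
0 0 0 0 4
0 0 0 0 4
0 0 0 0 0
0 0 0 0 0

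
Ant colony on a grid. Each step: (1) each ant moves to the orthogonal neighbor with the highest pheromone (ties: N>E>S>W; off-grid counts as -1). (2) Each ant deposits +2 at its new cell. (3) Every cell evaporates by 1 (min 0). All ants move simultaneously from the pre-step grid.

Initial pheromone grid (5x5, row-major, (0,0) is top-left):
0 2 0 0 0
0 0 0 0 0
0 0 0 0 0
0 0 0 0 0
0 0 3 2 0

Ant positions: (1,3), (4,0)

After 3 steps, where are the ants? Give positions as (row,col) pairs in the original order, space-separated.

Step 1: ant0:(1,3)->N->(0,3) | ant1:(4,0)->N->(3,0)
  grid max=2 at (4,2)
Step 2: ant0:(0,3)->E->(0,4) | ant1:(3,0)->N->(2,0)
  grid max=1 at (0,4)
Step 3: ant0:(0,4)->S->(1,4) | ant1:(2,0)->N->(1,0)
  grid max=1 at (1,0)

(1,4) (1,0)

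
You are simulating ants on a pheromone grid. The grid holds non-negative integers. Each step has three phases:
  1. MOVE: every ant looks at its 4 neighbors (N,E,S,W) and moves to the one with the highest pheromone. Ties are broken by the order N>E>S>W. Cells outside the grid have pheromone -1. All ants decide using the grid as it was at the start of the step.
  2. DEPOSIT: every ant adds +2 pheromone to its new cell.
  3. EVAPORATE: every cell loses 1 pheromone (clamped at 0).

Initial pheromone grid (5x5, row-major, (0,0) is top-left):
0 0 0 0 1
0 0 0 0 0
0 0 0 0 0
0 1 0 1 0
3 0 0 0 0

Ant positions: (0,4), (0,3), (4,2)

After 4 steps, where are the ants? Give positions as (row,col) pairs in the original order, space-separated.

Step 1: ant0:(0,4)->S->(1,4) | ant1:(0,3)->E->(0,4) | ant2:(4,2)->N->(3,2)
  grid max=2 at (0,4)
Step 2: ant0:(1,4)->N->(0,4) | ant1:(0,4)->S->(1,4) | ant2:(3,2)->N->(2,2)
  grid max=3 at (0,4)
Step 3: ant0:(0,4)->S->(1,4) | ant1:(1,4)->N->(0,4) | ant2:(2,2)->N->(1,2)
  grid max=4 at (0,4)
Step 4: ant0:(1,4)->N->(0,4) | ant1:(0,4)->S->(1,4) | ant2:(1,2)->N->(0,2)
  grid max=5 at (0,4)

(0,4) (1,4) (0,2)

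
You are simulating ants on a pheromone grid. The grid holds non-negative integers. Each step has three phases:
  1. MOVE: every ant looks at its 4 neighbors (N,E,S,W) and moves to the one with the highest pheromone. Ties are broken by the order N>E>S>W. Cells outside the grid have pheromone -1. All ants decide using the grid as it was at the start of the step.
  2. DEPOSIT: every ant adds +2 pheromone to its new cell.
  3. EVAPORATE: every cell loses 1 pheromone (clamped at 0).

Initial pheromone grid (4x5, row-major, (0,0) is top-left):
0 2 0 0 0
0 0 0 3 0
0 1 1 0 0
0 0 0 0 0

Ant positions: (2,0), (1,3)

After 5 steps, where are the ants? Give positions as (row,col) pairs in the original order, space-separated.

Step 1: ant0:(2,0)->E->(2,1) | ant1:(1,3)->N->(0,3)
  grid max=2 at (1,3)
Step 2: ant0:(2,1)->N->(1,1) | ant1:(0,3)->S->(1,3)
  grid max=3 at (1,3)
Step 3: ant0:(1,1)->S->(2,1) | ant1:(1,3)->N->(0,3)
  grid max=2 at (1,3)
Step 4: ant0:(2,1)->N->(1,1) | ant1:(0,3)->S->(1,3)
  grid max=3 at (1,3)
Step 5: ant0:(1,1)->S->(2,1) | ant1:(1,3)->N->(0,3)
  grid max=2 at (1,3)

(2,1) (0,3)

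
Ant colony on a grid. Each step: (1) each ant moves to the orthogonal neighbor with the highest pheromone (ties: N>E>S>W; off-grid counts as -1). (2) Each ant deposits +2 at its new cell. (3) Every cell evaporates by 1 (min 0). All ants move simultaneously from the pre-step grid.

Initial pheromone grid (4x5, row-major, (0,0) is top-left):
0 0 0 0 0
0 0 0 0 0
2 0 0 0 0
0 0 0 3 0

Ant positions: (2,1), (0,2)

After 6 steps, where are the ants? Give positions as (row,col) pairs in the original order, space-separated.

Step 1: ant0:(2,1)->W->(2,0) | ant1:(0,2)->E->(0,3)
  grid max=3 at (2,0)
Step 2: ant0:(2,0)->N->(1,0) | ant1:(0,3)->E->(0,4)
  grid max=2 at (2,0)
Step 3: ant0:(1,0)->S->(2,0) | ant1:(0,4)->S->(1,4)
  grid max=3 at (2,0)
Step 4: ant0:(2,0)->N->(1,0) | ant1:(1,4)->N->(0,4)
  grid max=2 at (2,0)
Step 5: ant0:(1,0)->S->(2,0) | ant1:(0,4)->S->(1,4)
  grid max=3 at (2,0)
Step 6: ant0:(2,0)->N->(1,0) | ant1:(1,4)->N->(0,4)
  grid max=2 at (2,0)

(1,0) (0,4)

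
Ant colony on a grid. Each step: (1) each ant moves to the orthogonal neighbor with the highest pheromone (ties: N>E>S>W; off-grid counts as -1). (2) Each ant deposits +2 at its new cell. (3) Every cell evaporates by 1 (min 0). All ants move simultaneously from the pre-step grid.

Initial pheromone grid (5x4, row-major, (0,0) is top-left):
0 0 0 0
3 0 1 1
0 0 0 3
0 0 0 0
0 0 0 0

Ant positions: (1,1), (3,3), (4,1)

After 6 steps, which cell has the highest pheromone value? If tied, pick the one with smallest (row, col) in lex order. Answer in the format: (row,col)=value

Answer: (1,0)=7

Derivation:
Step 1: ant0:(1,1)->W->(1,0) | ant1:(3,3)->N->(2,3) | ant2:(4,1)->N->(3,1)
  grid max=4 at (1,0)
Step 2: ant0:(1,0)->N->(0,0) | ant1:(2,3)->N->(1,3) | ant2:(3,1)->N->(2,1)
  grid max=3 at (1,0)
Step 3: ant0:(0,0)->S->(1,0) | ant1:(1,3)->S->(2,3) | ant2:(2,1)->N->(1,1)
  grid max=4 at (1,0)
Step 4: ant0:(1,0)->E->(1,1) | ant1:(2,3)->N->(1,3) | ant2:(1,1)->W->(1,0)
  grid max=5 at (1,0)
Step 5: ant0:(1,1)->W->(1,0) | ant1:(1,3)->S->(2,3) | ant2:(1,0)->E->(1,1)
  grid max=6 at (1,0)
Step 6: ant0:(1,0)->E->(1,1) | ant1:(2,3)->N->(1,3) | ant2:(1,1)->W->(1,0)
  grid max=7 at (1,0)
Final grid:
  0 0 0 0
  7 4 0 1
  0 0 0 3
  0 0 0 0
  0 0 0 0
Max pheromone 7 at (1,0)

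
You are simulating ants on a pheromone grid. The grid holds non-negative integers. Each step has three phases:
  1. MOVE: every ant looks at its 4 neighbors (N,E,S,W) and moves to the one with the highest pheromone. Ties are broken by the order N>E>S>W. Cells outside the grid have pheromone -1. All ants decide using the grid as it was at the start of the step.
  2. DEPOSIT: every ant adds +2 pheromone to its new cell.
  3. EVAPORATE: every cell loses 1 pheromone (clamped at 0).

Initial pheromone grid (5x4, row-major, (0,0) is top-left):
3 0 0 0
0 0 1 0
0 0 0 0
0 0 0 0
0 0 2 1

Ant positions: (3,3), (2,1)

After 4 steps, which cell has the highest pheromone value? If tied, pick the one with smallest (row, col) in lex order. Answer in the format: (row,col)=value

Step 1: ant0:(3,3)->S->(4,3) | ant1:(2,1)->N->(1,1)
  grid max=2 at (0,0)
Step 2: ant0:(4,3)->W->(4,2) | ant1:(1,1)->N->(0,1)
  grid max=2 at (4,2)
Step 3: ant0:(4,2)->E->(4,3) | ant1:(0,1)->W->(0,0)
  grid max=2 at (0,0)
Step 4: ant0:(4,3)->W->(4,2) | ant1:(0,0)->E->(0,1)
  grid max=2 at (4,2)
Final grid:
  1 1 0 0
  0 0 0 0
  0 0 0 0
  0 0 0 0
  0 0 2 1
Max pheromone 2 at (4,2)

Answer: (4,2)=2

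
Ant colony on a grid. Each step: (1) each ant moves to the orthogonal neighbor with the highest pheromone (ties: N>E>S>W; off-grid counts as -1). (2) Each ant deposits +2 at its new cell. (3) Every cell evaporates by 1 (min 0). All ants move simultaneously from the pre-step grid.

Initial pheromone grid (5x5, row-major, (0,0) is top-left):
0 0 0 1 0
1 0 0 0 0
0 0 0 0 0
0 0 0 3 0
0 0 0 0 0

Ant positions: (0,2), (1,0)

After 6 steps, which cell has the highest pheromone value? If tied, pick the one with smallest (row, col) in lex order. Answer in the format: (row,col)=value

Answer: (0,3)=5

Derivation:
Step 1: ant0:(0,2)->E->(0,3) | ant1:(1,0)->N->(0,0)
  grid max=2 at (0,3)
Step 2: ant0:(0,3)->E->(0,4) | ant1:(0,0)->E->(0,1)
  grid max=1 at (0,1)
Step 3: ant0:(0,4)->W->(0,3) | ant1:(0,1)->E->(0,2)
  grid max=2 at (0,3)
Step 4: ant0:(0,3)->W->(0,2) | ant1:(0,2)->E->(0,3)
  grid max=3 at (0,3)
Step 5: ant0:(0,2)->E->(0,3) | ant1:(0,3)->W->(0,2)
  grid max=4 at (0,3)
Step 6: ant0:(0,3)->W->(0,2) | ant1:(0,2)->E->(0,3)
  grid max=5 at (0,3)
Final grid:
  0 0 4 5 0
  0 0 0 0 0
  0 0 0 0 0
  0 0 0 0 0
  0 0 0 0 0
Max pheromone 5 at (0,3)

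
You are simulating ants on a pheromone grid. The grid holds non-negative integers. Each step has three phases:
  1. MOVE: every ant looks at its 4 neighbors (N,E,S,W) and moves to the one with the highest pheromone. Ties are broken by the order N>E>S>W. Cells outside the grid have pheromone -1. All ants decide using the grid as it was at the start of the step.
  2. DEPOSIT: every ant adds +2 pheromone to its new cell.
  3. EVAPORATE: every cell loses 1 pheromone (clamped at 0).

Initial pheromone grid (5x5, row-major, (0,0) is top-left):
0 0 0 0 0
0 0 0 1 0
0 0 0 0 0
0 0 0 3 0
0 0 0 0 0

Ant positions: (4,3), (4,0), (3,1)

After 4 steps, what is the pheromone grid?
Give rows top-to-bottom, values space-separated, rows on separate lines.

After step 1: ants at (3,3),(3,0),(2,1)
  0 0 0 0 0
  0 0 0 0 0
  0 1 0 0 0
  1 0 0 4 0
  0 0 0 0 0
After step 2: ants at (2,3),(2,0),(1,1)
  0 0 0 0 0
  0 1 0 0 0
  1 0 0 1 0
  0 0 0 3 0
  0 0 0 0 0
After step 3: ants at (3,3),(1,0),(0,1)
  0 1 0 0 0
  1 0 0 0 0
  0 0 0 0 0
  0 0 0 4 0
  0 0 0 0 0
After step 4: ants at (2,3),(0,0),(0,2)
  1 0 1 0 0
  0 0 0 0 0
  0 0 0 1 0
  0 0 0 3 0
  0 0 0 0 0

1 0 1 0 0
0 0 0 0 0
0 0 0 1 0
0 0 0 3 0
0 0 0 0 0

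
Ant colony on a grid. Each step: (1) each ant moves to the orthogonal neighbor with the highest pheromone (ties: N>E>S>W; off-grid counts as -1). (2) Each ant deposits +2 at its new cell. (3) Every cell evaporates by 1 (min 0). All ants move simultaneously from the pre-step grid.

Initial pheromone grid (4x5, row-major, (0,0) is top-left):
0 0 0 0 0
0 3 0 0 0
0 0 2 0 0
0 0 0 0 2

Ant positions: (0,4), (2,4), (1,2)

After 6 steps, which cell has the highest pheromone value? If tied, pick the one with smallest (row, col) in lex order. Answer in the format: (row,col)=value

Answer: (1,1)=3

Derivation:
Step 1: ant0:(0,4)->S->(1,4) | ant1:(2,4)->S->(3,4) | ant2:(1,2)->W->(1,1)
  grid max=4 at (1,1)
Step 2: ant0:(1,4)->N->(0,4) | ant1:(3,4)->N->(2,4) | ant2:(1,1)->N->(0,1)
  grid max=3 at (1,1)
Step 3: ant0:(0,4)->S->(1,4) | ant1:(2,4)->S->(3,4) | ant2:(0,1)->S->(1,1)
  grid max=4 at (1,1)
Step 4: ant0:(1,4)->N->(0,4) | ant1:(3,4)->N->(2,4) | ant2:(1,1)->N->(0,1)
  grid max=3 at (1,1)
Step 5: ant0:(0,4)->S->(1,4) | ant1:(2,4)->S->(3,4) | ant2:(0,1)->S->(1,1)
  grid max=4 at (1,1)
Step 6: ant0:(1,4)->N->(0,4) | ant1:(3,4)->N->(2,4) | ant2:(1,1)->N->(0,1)
  grid max=3 at (1,1)
Final grid:
  0 1 0 0 1
  0 3 0 0 0
  0 0 0 0 1
  0 0 0 0 2
Max pheromone 3 at (1,1)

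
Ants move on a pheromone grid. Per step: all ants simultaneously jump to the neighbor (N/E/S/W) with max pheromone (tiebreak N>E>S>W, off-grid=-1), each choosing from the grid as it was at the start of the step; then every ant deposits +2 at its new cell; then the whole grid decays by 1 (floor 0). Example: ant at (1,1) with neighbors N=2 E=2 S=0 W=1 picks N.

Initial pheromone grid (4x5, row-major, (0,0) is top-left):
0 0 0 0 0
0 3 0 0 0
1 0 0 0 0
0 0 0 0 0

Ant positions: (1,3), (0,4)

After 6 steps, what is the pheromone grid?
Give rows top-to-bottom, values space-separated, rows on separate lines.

After step 1: ants at (0,3),(1,4)
  0 0 0 1 0
  0 2 0 0 1
  0 0 0 0 0
  0 0 0 0 0
After step 2: ants at (0,4),(0,4)
  0 0 0 0 3
  0 1 0 0 0
  0 0 0 0 0
  0 0 0 0 0
After step 3: ants at (1,4),(1,4)
  0 0 0 0 2
  0 0 0 0 3
  0 0 0 0 0
  0 0 0 0 0
After step 4: ants at (0,4),(0,4)
  0 0 0 0 5
  0 0 0 0 2
  0 0 0 0 0
  0 0 0 0 0
After step 5: ants at (1,4),(1,4)
  0 0 0 0 4
  0 0 0 0 5
  0 0 0 0 0
  0 0 0 0 0
After step 6: ants at (0,4),(0,4)
  0 0 0 0 7
  0 0 0 0 4
  0 0 0 0 0
  0 0 0 0 0

0 0 0 0 7
0 0 0 0 4
0 0 0 0 0
0 0 0 0 0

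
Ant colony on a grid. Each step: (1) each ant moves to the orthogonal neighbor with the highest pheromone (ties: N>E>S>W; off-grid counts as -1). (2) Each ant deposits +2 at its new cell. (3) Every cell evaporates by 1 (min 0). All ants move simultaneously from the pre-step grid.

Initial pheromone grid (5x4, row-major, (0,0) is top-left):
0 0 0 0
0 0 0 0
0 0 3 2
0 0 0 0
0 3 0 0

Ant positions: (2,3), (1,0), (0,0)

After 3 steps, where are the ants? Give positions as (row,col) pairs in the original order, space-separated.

Step 1: ant0:(2,3)->W->(2,2) | ant1:(1,0)->N->(0,0) | ant2:(0,0)->E->(0,1)
  grid max=4 at (2,2)
Step 2: ant0:(2,2)->E->(2,3) | ant1:(0,0)->E->(0,1) | ant2:(0,1)->W->(0,0)
  grid max=3 at (2,2)
Step 3: ant0:(2,3)->W->(2,2) | ant1:(0,1)->W->(0,0) | ant2:(0,0)->E->(0,1)
  grid max=4 at (2,2)

(2,2) (0,0) (0,1)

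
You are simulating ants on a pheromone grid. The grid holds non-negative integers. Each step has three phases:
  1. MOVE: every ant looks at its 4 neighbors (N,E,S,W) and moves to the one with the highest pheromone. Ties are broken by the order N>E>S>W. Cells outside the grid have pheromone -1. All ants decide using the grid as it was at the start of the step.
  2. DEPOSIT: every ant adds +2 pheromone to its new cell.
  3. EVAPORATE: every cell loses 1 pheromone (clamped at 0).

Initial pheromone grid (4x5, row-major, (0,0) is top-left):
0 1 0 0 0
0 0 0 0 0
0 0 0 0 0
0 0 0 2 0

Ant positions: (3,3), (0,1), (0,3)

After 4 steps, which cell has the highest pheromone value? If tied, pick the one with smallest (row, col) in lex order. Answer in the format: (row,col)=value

Step 1: ant0:(3,3)->N->(2,3) | ant1:(0,1)->E->(0,2) | ant2:(0,3)->E->(0,4)
  grid max=1 at (0,2)
Step 2: ant0:(2,3)->S->(3,3) | ant1:(0,2)->E->(0,3) | ant2:(0,4)->S->(1,4)
  grid max=2 at (3,3)
Step 3: ant0:(3,3)->N->(2,3) | ant1:(0,3)->E->(0,4) | ant2:(1,4)->N->(0,4)
  grid max=3 at (0,4)
Step 4: ant0:(2,3)->S->(3,3) | ant1:(0,4)->S->(1,4) | ant2:(0,4)->S->(1,4)
  grid max=3 at (1,4)
Final grid:
  0 0 0 0 2
  0 0 0 0 3
  0 0 0 0 0
  0 0 0 2 0
Max pheromone 3 at (1,4)

Answer: (1,4)=3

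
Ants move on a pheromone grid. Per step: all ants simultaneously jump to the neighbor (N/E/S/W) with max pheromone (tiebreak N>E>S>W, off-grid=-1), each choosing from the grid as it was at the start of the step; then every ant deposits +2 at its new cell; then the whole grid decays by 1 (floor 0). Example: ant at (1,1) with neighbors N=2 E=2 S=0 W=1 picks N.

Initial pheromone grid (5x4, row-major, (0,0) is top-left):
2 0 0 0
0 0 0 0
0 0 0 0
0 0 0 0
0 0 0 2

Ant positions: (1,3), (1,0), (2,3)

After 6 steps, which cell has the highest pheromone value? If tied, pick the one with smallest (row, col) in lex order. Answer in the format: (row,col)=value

Answer: (0,3)=6

Derivation:
Step 1: ant0:(1,3)->N->(0,3) | ant1:(1,0)->N->(0,0) | ant2:(2,3)->N->(1,3)
  grid max=3 at (0,0)
Step 2: ant0:(0,3)->S->(1,3) | ant1:(0,0)->E->(0,1) | ant2:(1,3)->N->(0,3)
  grid max=2 at (0,0)
Step 3: ant0:(1,3)->N->(0,3) | ant1:(0,1)->W->(0,0) | ant2:(0,3)->S->(1,3)
  grid max=3 at (0,0)
Step 4: ant0:(0,3)->S->(1,3) | ant1:(0,0)->E->(0,1) | ant2:(1,3)->N->(0,3)
  grid max=4 at (0,3)
Step 5: ant0:(1,3)->N->(0,3) | ant1:(0,1)->W->(0,0) | ant2:(0,3)->S->(1,3)
  grid max=5 at (0,3)
Step 6: ant0:(0,3)->S->(1,3) | ant1:(0,0)->E->(0,1) | ant2:(1,3)->N->(0,3)
  grid max=6 at (0,3)
Final grid:
  2 1 0 6
  0 0 0 6
  0 0 0 0
  0 0 0 0
  0 0 0 0
Max pheromone 6 at (0,3)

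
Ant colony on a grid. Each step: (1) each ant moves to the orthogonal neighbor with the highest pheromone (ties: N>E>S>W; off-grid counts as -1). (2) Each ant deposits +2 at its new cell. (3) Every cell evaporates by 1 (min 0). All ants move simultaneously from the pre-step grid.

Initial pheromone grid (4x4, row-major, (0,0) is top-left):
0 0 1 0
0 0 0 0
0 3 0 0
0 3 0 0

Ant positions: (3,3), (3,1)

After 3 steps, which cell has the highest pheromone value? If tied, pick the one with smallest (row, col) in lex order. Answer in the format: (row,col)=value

Answer: (2,1)=4

Derivation:
Step 1: ant0:(3,3)->N->(2,3) | ant1:(3,1)->N->(2,1)
  grid max=4 at (2,1)
Step 2: ant0:(2,3)->N->(1,3) | ant1:(2,1)->S->(3,1)
  grid max=3 at (2,1)
Step 3: ant0:(1,3)->N->(0,3) | ant1:(3,1)->N->(2,1)
  grid max=4 at (2,1)
Final grid:
  0 0 0 1
  0 0 0 0
  0 4 0 0
  0 2 0 0
Max pheromone 4 at (2,1)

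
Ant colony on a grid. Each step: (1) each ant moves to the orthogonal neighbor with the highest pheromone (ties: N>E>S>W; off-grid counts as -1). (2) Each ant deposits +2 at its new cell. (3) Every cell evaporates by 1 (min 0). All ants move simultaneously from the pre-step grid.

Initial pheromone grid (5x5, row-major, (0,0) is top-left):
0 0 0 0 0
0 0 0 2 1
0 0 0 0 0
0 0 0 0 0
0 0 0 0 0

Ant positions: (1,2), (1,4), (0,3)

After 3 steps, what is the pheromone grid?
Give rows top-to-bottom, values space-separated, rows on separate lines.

After step 1: ants at (1,3),(1,3),(1,3)
  0 0 0 0 0
  0 0 0 7 0
  0 0 0 0 0
  0 0 0 0 0
  0 0 0 0 0
After step 2: ants at (0,3),(0,3),(0,3)
  0 0 0 5 0
  0 0 0 6 0
  0 0 0 0 0
  0 0 0 0 0
  0 0 0 0 0
After step 3: ants at (1,3),(1,3),(1,3)
  0 0 0 4 0
  0 0 0 11 0
  0 0 0 0 0
  0 0 0 0 0
  0 0 0 0 0

0 0 0 4 0
0 0 0 11 0
0 0 0 0 0
0 0 0 0 0
0 0 0 0 0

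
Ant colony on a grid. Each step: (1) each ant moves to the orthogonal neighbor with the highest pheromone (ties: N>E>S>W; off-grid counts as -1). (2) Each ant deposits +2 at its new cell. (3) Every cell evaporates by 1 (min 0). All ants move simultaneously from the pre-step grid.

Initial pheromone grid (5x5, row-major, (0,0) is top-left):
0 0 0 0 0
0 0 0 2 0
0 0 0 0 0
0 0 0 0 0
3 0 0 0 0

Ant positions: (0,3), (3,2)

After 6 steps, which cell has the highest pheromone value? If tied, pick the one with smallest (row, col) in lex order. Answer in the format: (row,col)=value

Step 1: ant0:(0,3)->S->(1,3) | ant1:(3,2)->N->(2,2)
  grid max=3 at (1,3)
Step 2: ant0:(1,3)->N->(0,3) | ant1:(2,2)->N->(1,2)
  grid max=2 at (1,3)
Step 3: ant0:(0,3)->S->(1,3) | ant1:(1,2)->E->(1,3)
  grid max=5 at (1,3)
Step 4: ant0:(1,3)->N->(0,3) | ant1:(1,3)->N->(0,3)
  grid max=4 at (1,3)
Step 5: ant0:(0,3)->S->(1,3) | ant1:(0,3)->S->(1,3)
  grid max=7 at (1,3)
Step 6: ant0:(1,3)->N->(0,3) | ant1:(1,3)->N->(0,3)
  grid max=6 at (1,3)
Final grid:
  0 0 0 5 0
  0 0 0 6 0
  0 0 0 0 0
  0 0 0 0 0
  0 0 0 0 0
Max pheromone 6 at (1,3)

Answer: (1,3)=6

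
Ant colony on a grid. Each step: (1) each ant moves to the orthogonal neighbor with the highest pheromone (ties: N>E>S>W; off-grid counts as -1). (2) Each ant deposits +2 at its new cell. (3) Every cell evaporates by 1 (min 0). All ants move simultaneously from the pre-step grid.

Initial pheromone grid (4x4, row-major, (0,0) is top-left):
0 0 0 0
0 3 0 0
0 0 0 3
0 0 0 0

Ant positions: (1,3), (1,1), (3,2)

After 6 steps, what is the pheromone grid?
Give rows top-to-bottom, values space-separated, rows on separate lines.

After step 1: ants at (2,3),(0,1),(2,2)
  0 1 0 0
  0 2 0 0
  0 0 1 4
  0 0 0 0
After step 2: ants at (2,2),(1,1),(2,3)
  0 0 0 0
  0 3 0 0
  0 0 2 5
  0 0 0 0
After step 3: ants at (2,3),(0,1),(2,2)
  0 1 0 0
  0 2 0 0
  0 0 3 6
  0 0 0 0
After step 4: ants at (2,2),(1,1),(2,3)
  0 0 0 0
  0 3 0 0
  0 0 4 7
  0 0 0 0
After step 5: ants at (2,3),(0,1),(2,2)
  0 1 0 0
  0 2 0 0
  0 0 5 8
  0 0 0 0
After step 6: ants at (2,2),(1,1),(2,3)
  0 0 0 0
  0 3 0 0
  0 0 6 9
  0 0 0 0

0 0 0 0
0 3 0 0
0 0 6 9
0 0 0 0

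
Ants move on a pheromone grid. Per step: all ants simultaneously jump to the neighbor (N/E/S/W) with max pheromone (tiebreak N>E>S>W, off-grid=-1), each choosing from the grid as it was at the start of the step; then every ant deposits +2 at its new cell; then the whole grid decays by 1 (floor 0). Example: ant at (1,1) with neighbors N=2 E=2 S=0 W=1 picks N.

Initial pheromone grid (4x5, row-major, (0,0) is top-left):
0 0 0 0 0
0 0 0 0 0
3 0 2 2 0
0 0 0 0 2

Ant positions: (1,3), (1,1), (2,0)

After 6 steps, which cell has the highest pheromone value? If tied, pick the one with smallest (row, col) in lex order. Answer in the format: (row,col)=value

Step 1: ant0:(1,3)->S->(2,3) | ant1:(1,1)->N->(0,1) | ant2:(2,0)->N->(1,0)
  grid max=3 at (2,3)
Step 2: ant0:(2,3)->W->(2,2) | ant1:(0,1)->E->(0,2) | ant2:(1,0)->S->(2,0)
  grid max=3 at (2,0)
Step 3: ant0:(2,2)->E->(2,3) | ant1:(0,2)->E->(0,3) | ant2:(2,0)->N->(1,0)
  grid max=3 at (2,3)
Step 4: ant0:(2,3)->W->(2,2) | ant1:(0,3)->E->(0,4) | ant2:(1,0)->S->(2,0)
  grid max=3 at (2,0)
Step 5: ant0:(2,2)->E->(2,3) | ant1:(0,4)->S->(1,4) | ant2:(2,0)->N->(1,0)
  grid max=3 at (2,3)
Step 6: ant0:(2,3)->W->(2,2) | ant1:(1,4)->N->(0,4) | ant2:(1,0)->S->(2,0)
  grid max=3 at (2,0)
Final grid:
  0 0 0 0 1
  0 0 0 0 0
  3 0 2 2 0
  0 0 0 0 0
Max pheromone 3 at (2,0)

Answer: (2,0)=3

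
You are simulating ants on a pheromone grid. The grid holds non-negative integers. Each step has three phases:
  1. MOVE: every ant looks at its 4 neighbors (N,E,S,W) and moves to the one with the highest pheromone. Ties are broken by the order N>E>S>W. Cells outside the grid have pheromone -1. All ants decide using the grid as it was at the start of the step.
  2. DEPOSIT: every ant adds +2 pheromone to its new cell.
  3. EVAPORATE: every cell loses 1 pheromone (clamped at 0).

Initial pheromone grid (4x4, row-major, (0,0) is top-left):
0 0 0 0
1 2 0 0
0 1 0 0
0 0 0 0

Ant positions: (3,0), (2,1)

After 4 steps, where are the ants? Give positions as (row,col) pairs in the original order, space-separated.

Step 1: ant0:(3,0)->N->(2,0) | ant1:(2,1)->N->(1,1)
  grid max=3 at (1,1)
Step 2: ant0:(2,0)->N->(1,0) | ant1:(1,1)->N->(0,1)
  grid max=2 at (1,1)
Step 3: ant0:(1,0)->E->(1,1) | ant1:(0,1)->S->(1,1)
  grid max=5 at (1,1)
Step 4: ant0:(1,1)->N->(0,1) | ant1:(1,1)->N->(0,1)
  grid max=4 at (1,1)

(0,1) (0,1)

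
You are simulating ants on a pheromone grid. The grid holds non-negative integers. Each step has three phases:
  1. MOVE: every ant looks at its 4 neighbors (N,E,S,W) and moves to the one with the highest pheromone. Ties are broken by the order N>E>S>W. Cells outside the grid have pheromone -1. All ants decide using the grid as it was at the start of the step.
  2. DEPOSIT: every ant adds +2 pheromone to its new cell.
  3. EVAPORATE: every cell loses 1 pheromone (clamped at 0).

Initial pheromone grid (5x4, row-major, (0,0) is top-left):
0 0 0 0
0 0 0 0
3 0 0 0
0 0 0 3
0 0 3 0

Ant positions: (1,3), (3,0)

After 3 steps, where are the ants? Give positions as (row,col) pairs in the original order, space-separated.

Step 1: ant0:(1,3)->N->(0,3) | ant1:(3,0)->N->(2,0)
  grid max=4 at (2,0)
Step 2: ant0:(0,3)->S->(1,3) | ant1:(2,0)->N->(1,0)
  grid max=3 at (2,0)
Step 3: ant0:(1,3)->N->(0,3) | ant1:(1,0)->S->(2,0)
  grid max=4 at (2,0)

(0,3) (2,0)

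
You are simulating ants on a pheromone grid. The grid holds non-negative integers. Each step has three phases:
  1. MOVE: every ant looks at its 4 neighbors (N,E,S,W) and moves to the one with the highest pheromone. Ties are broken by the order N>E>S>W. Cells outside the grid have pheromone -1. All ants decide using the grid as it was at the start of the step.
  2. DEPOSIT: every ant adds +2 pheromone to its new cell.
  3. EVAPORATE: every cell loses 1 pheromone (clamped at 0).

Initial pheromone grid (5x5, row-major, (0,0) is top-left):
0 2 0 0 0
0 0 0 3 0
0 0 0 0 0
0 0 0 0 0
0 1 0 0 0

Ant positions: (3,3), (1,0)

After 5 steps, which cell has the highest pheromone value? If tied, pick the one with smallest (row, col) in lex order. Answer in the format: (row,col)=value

Step 1: ant0:(3,3)->N->(2,3) | ant1:(1,0)->N->(0,0)
  grid max=2 at (1,3)
Step 2: ant0:(2,3)->N->(1,3) | ant1:(0,0)->E->(0,1)
  grid max=3 at (1,3)
Step 3: ant0:(1,3)->N->(0,3) | ant1:(0,1)->E->(0,2)
  grid max=2 at (1,3)
Step 4: ant0:(0,3)->S->(1,3) | ant1:(0,2)->E->(0,3)
  grid max=3 at (1,3)
Step 5: ant0:(1,3)->N->(0,3) | ant1:(0,3)->S->(1,3)
  grid max=4 at (1,3)
Final grid:
  0 0 0 3 0
  0 0 0 4 0
  0 0 0 0 0
  0 0 0 0 0
  0 0 0 0 0
Max pheromone 4 at (1,3)

Answer: (1,3)=4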